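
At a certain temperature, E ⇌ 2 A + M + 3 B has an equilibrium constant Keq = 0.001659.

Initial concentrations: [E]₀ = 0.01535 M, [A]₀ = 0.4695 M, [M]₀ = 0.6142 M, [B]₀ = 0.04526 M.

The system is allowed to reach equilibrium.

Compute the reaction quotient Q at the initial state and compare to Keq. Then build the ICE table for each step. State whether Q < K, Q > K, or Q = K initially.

Q₀ = 8.1774e-04 vs Keq = 0.001659 ⇒ Q<K, forward
Step 1:
                    E           A           M           B
  I           0.01535      0.4695      0.6142     0.04526
  C         -0.002672    0.005344    0.002672    0.008016
  E           0.01268      0.4748      0.6169     0.05328
  solve Keq expr → x = 0.002672; check Q = 0.001659

Q₀ = 8.1774e-04; Q < K (proceeds forward)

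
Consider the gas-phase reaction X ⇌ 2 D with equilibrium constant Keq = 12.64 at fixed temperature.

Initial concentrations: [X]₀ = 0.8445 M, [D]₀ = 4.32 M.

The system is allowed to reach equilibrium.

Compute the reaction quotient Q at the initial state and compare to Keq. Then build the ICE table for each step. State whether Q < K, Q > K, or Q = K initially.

Q₀ = 22.1; Q > K (proceeds reverse)

Q₀ = 22.1 vs Keq = 12.64 ⇒ Q>K, reverse
Step 1:
                   X          D
  I           0.8445       4.32
  C           0.2773    -0.5545
  E            1.122      3.765
  solve Keq expr → x = -0.2773; check Q = 12.64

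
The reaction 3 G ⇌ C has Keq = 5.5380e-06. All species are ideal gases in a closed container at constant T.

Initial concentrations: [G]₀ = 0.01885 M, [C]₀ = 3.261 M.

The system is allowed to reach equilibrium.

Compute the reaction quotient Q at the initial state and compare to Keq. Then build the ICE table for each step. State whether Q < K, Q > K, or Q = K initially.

Q₀ = 4.8687e+05; Q > K (proceeds reverse)

Q₀ = 4.8687e+05 vs Keq = 5.5380e-06 ⇒ Q>K, reverse
Step 1:
                   G          C
  Initial    0.01885      3.261
  Change       9.767     -3.256
  Equil        9.786    0.00519
  solve Keq expr → x = -3.256; check Q = 5.5380e-06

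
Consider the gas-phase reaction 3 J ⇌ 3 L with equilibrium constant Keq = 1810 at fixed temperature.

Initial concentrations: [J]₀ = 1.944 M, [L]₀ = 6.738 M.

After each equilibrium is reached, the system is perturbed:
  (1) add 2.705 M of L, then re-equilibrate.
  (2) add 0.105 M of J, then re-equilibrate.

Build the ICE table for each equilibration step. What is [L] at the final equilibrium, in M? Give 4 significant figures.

Q₀ = 41.64 vs Keq = 1810 ⇒ Q<K, forward
Step 1:
                    J           L
  I             1.944       6.738
  C            -1.286       1.286
  E            0.6584       8.024
  solve Keq expr → x = 0.4285; check Q = 1810
Then add 2.705 M of L.
Step 2:
                    J           L
  I            0.6584       10.73
  C            0.2051     -0.2051
  E            0.8635       10.52
  solve Keq expr → x = -0.06838; check Q = 1810
Then add 0.105 M of J.
Step 3:
                    J           L
  I            0.9685       10.52
  C          -0.09704     0.09704
  E            0.8715       10.62
  solve Keq expr → x = 0.03235; check Q = 1810

[L]_eq = 10.62 M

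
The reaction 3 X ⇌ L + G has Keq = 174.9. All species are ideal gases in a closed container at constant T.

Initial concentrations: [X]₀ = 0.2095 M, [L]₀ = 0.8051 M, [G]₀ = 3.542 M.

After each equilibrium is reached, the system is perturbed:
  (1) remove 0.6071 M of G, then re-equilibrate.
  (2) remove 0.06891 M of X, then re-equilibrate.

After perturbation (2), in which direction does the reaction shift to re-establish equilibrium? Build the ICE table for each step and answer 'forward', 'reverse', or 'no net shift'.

Q₀ = 310.1 vs Keq = 174.9 ⇒ Q>K, reverse
Step 1:
                   X          L          G
  I           0.2095     0.8051      3.542
  C          0.04225   -0.01408   -0.01408
  E           0.2518      0.791      3.528
  solve Keq expr → x = -0.01408; check Q = 174.9
Then remove 0.6071 M of G.
Step 2:
                   X          L          G
  I           0.2518      0.791      2.921
  C         -0.01474   0.004913   0.004913
  E            0.237     0.7959      2.926
  solve Keq expr → x = 0.004913; check Q = 174.9
Then remove 0.06891 M of X.
Step 3:
                   X          L          G
  I           0.1681     0.7959      2.926
  C          0.06611   -0.02204   -0.02204
  E           0.2342     0.7739      2.904
  solve Keq expr → x = -0.02204; check Q = 174.9

Direction: reverse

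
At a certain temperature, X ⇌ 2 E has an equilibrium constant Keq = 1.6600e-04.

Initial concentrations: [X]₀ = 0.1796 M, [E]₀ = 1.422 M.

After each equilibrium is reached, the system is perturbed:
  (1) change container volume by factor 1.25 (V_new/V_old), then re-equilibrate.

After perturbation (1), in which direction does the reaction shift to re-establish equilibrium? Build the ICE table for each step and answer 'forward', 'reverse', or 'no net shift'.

Q₀ = 11.26 vs Keq = 1.6600e-04 ⇒ Q>K, reverse
Step 1:
                   X          E
  Initial     0.1796      1.422
  Change      0.7049      -1.41
  Equil       0.8845    0.01212
  solve Keq expr → x = -0.7049; check Q = 1.6600e-04
Then change container volume by factor 1.25 (V_new/V_old).
Step 2:
                   X          E
  Initial     0.7076   0.009694
  Change  -5.6993e-04    0.00114
  Equil       0.7071    0.01083
  solve Keq expr → x = 5.6993e-04; check Q = 1.6600e-04

Direction: forward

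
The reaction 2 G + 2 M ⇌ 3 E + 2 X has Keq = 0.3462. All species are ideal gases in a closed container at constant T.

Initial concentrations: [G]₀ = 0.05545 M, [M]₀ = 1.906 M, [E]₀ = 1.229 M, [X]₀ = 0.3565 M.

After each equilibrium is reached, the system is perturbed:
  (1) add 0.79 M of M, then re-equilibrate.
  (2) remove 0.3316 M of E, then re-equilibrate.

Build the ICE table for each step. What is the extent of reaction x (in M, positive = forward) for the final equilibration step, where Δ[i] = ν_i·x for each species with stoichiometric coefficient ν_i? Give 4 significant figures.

x = 0.01997 M

Q₀ = 21.12 vs Keq = 0.3462 ⇒ Q>K, reverse
Step 1:
                   G          M          E          X
  Initial    0.05545      1.906      1.229     0.3565
  Change      0.1356     0.1356    -0.2034    -0.1356
  Equil        0.191      2.042      1.026     0.2209
  solve Keq expr → x = -0.06779; check Q = 0.3462
Then add 0.79 M of M.
Step 2:
                   G          M          E          X
  Initial      0.191      2.832      1.026     0.2209
  Change    -0.02634   -0.02634    0.03952    0.02634
  Equil       0.1647      2.805      1.065     0.2473
  solve Keq expr → x = 0.01317; check Q = 0.3462
Then remove 0.3316 M of E.
Step 3:
                   G          M          E          X
  Initial     0.1647      2.805     0.7336     0.2473
  Change    -0.03993   -0.03993     0.0599    0.03993
  Equil       0.1248      2.765     0.7934     0.2872
  solve Keq expr → x = 0.01997; check Q = 0.3462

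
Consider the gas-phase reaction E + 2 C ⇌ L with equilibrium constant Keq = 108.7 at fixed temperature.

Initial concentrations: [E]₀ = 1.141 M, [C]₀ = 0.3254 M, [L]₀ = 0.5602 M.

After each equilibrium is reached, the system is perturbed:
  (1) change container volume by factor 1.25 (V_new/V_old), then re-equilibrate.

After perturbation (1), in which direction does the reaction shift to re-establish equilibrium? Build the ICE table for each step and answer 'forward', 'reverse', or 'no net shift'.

Direction: reverse

Q₀ = 4.637 vs Keq = 108.7 ⇒ Q<K, forward
Step 1:
                    E           C           L
  Initial       1.141      0.3254      0.5602
  Change      -0.1234     -0.2468      0.1234
  Equil         1.018     0.07861      0.6836
  solve Keq expr → x = 0.1234; check Q = 108.7
Then change container volume by factor 1.25 (V_new/V_old).
Step 2:
                    E           C           L
  Initial      0.8141     0.06289      0.5469
  Change     0.007417     0.01483   -0.007417
  Equil        0.8215     0.07772      0.5395
  solve Keq expr → x = -0.007417; check Q = 108.7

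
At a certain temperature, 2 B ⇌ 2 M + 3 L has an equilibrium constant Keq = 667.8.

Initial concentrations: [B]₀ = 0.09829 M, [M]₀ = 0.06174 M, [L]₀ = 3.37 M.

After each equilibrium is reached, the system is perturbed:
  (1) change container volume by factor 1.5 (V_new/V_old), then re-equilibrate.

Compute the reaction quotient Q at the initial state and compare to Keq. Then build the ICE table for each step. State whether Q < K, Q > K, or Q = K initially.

Q₀ = 15.1 vs Keq = 667.8 ⇒ Q<K, forward
Step 1:
                  B         M         L
  I         0.09829   0.06174      3.37
  C        -0.06628   0.06628   0.09942
  E         0.03201     0.128     3.469
  solve Keq expr → x = 0.03314; check Q = 667.8
Then change container volume by factor 1.5 (V_new/V_old).
Step 2:
                  B         M         L
  I         0.02134   0.08534     2.313
  C       -0.008467  0.008467    0.0127
  E         0.01288   0.09381     2.326
  solve Keq expr → x = 0.004234; check Q = 667.8

Q₀ = 15.1; Q < K (proceeds forward)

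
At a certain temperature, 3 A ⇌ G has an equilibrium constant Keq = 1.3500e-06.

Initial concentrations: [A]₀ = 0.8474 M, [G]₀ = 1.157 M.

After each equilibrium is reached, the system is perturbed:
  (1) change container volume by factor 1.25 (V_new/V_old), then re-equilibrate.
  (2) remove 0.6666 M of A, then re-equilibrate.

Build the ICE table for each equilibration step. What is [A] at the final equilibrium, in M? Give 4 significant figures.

Q₀ = 1.901 vs Keq = 1.3500e-06 ⇒ Q>K, reverse
Step 1:
                  A         G
  I          0.8474     1.157
  C           3.471    -1.157
  E           4.318 1.0869e-04
  solve Keq expr → x = -1.157; check Q = 1.3500e-06
Then change container volume by factor 1.25 (V_new/V_old).
Step 2:
                  A         G
  I           3.454 8.6955e-05
  C       9.3898e-05 -3.1299e-05
  E           3.455 5.5656e-05
  solve Keq expr → x = -3.1299e-05; check Q = 1.3500e-06
Then remove 0.6666 M of A.
Step 3:
                  A         G
  I           2.788 5.5656e-05
  C       7.9197e-05 -2.6399e-05
  E           2.788 2.9257e-05
  solve Keq expr → x = -2.6399e-05; check Q = 1.3500e-06

[A]_eq = 2.788 M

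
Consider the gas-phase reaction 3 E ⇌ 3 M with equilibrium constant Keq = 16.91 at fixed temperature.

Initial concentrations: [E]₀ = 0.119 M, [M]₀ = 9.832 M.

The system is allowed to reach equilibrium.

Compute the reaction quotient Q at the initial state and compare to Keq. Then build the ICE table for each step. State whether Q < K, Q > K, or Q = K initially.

Q₀ = 5.6401e+05; Q > K (proceeds reverse)

Q₀ = 5.6401e+05 vs Keq = 16.91 ⇒ Q>K, reverse
Step 1:
                   E          M
  I            0.119      9.832
  C            2.671     -2.671
  E             2.79      7.161
  solve Keq expr → x = -0.8903; check Q = 16.91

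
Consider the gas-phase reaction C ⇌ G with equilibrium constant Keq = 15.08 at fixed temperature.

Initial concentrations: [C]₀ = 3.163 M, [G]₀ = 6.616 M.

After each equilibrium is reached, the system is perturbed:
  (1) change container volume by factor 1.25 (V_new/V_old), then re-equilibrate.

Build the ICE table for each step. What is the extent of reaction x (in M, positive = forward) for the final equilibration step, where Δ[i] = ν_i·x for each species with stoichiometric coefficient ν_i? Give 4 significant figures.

Q₀ = 2.092 vs Keq = 15.08 ⇒ Q<K, forward
Step 1:
                  C         G
  init        3.163     6.616
  Δ          -2.555     2.555
  eq         0.6081     9.171
  solve Keq expr → x = 2.555; check Q = 15.08
Then change container volume by factor 1.25 (V_new/V_old).
Step 2:
                  C         G
  init       0.4865     7.337
  Δ               0         0
  eq         0.4865     7.337
  solve Keq expr → x = 0; check Q = 15.08

x = 0 M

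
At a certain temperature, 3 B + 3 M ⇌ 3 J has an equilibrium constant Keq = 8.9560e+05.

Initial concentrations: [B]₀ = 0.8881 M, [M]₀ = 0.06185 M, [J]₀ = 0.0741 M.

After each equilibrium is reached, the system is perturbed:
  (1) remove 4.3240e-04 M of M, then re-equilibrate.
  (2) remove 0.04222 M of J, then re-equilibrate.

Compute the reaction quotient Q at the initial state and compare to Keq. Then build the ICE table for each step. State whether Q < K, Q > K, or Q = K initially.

Q₀ = 2.455 vs Keq = 8.9560e+05 ⇒ Q<K, forward
Step 1:
                  B         M         J
  I          0.8881   0.06185    0.0741
  C        -0.06017  -0.06017   0.06017
  E          0.8279  0.001682    0.1343
  solve Keq expr → x = 0.02006; check Q = 8.9560e+05
Then remove 4.3240e-04 M of M.
Step 2:
                  B         M         J
  I          0.8279   0.00125    0.1343
  C       4.2620e-04 4.2620e-04 -4.2620e-04
  E          0.8284  0.001676    0.1338
  solve Keq expr → x = -1.4207e-04; check Q = 8.9560e+05
Then remove 0.04222 M of J.
Step 3:
                  B         M         J
  I          0.8284  0.001676   0.09162
  C       -5.2151e-04 -5.2151e-04 5.2151e-04
  E          0.8278  0.001155   0.09214
  solve Keq expr → x = 1.7384e-04; check Q = 8.9560e+05

Q₀ = 2.455; Q < K (proceeds forward)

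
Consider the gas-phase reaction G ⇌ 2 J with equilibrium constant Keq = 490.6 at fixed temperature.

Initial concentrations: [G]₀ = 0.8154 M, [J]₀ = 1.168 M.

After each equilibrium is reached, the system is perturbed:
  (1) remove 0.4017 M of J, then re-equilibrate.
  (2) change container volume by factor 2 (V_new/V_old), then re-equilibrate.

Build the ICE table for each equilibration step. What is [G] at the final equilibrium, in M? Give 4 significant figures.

[G]_eq = 0.0029 M

Q₀ = 1.673 vs Keq = 490.6 ⇒ Q<K, forward
Step 1:
                  G         J
  init       0.8154     1.168
  Δ         -0.7998       1.6
  eq        0.01561     2.768
  solve Keq expr → x = 0.7998; check Q = 490.6
Then remove 0.4017 M of J.
Step 2:
                  G         J
  init      0.01561     2.366
  Δ       -0.004124  0.008247
  eq        0.01149     2.374
  solve Keq expr → x = 0.004124; check Q = 490.6
Then change container volume by factor 2 (V_new/V_old).
Step 3:
                  G         J
  init     0.005744     1.187
  Δ       -0.002845  0.005689
  eq         0.0029     1.193
  solve Keq expr → x = 0.002845; check Q = 490.6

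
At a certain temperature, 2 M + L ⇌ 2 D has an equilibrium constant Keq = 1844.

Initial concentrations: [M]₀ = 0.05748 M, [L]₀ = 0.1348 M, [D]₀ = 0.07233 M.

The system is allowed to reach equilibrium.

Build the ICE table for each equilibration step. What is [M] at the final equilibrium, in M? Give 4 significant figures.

[M]_eq = 0.008505 M

Q₀ = 11.75 vs Keq = 1844 ⇒ Q<K, forward
Step 1:
                  M         L         D
  I         0.05748    0.1348   0.07233
  C        -0.04897  -0.02449   0.04897
  E        0.008505    0.1103    0.1213
  solve Keq expr → x = 0.02449; check Q = 1844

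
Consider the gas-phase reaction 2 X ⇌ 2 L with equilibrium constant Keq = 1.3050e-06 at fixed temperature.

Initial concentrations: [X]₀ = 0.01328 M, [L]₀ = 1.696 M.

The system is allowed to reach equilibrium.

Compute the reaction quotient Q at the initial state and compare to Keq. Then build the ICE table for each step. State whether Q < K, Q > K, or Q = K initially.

Q₀ = 1.6310e+04; Q > K (proceeds reverse)

Q₀ = 1.6310e+04 vs Keq = 1.3050e-06 ⇒ Q>K, reverse
Step 1:
                   X          L
  init       0.01328      1.696
  Δ            1.694     -1.694
  eq           1.707    0.00195
  solve Keq expr → x = -0.847; check Q = 1.3050e-06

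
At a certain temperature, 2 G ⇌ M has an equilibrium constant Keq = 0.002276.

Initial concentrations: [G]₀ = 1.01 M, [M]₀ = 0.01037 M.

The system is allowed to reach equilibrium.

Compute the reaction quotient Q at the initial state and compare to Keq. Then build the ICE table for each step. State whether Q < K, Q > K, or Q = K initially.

Q₀ = 0.01017; Q > K (proceeds reverse)

Q₀ = 0.01017 vs Keq = 0.002276 ⇒ Q>K, reverse
Step 1:
                  G         M
  Initial      1.01   0.01037
  Change    0.01595 -0.007974
  Equil       1.026  0.002396
  solve Keq expr → x = -0.007974; check Q = 0.002276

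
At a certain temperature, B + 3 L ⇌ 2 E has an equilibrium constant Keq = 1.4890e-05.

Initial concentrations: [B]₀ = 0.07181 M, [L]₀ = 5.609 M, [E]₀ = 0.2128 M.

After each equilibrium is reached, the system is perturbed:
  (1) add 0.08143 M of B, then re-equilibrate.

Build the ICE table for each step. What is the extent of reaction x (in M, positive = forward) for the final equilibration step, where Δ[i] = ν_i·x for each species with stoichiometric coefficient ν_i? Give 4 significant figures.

Q₀ = 0.003574 vs Keq = 1.4890e-05 ⇒ Q>K, reverse
Step 1:
                   B          L          E
  Initial    0.07181      5.609     0.2128
  Change     0.09512     0.2854    -0.1902
  Equil       0.1669      5.894    0.02256
  solve Keq expr → x = -0.09512; check Q = 1.4890e-05
Then add 0.08143 M of B.
Step 2:
                   B          L          E
  Initial     0.2484      5.894    0.02256
  Change   -0.002388  -0.007163   0.004776
  Equil        0.246      5.887    0.02734
  solve Keq expr → x = 0.002388; check Q = 1.4890e-05

x = 0.002388 M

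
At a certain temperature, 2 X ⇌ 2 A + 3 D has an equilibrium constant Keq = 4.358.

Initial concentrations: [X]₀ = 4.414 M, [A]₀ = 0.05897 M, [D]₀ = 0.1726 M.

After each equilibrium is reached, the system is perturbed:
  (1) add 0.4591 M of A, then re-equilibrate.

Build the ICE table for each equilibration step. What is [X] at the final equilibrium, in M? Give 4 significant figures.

[X]_eq = 3.037 M

Q₀ = 9.1774e-07 vs Keq = 4.358 ⇒ Q<K, forward
Step 1:
                    X           A           D
  Initial       4.414     0.05897      0.1726
  Change       -1.518       1.518       2.277
  Equil         2.896       1.577        2.45
  solve Keq expr → x = 0.759; check Q = 4.358
Then add 0.4591 M of A.
Step 2:
                    X           A           D
  Initial       2.896       2.036        2.45
  Change       0.1414     -0.1414     -0.2121
  Equil         3.037       1.895       2.237
  solve Keq expr → x = -0.07071; check Q = 4.358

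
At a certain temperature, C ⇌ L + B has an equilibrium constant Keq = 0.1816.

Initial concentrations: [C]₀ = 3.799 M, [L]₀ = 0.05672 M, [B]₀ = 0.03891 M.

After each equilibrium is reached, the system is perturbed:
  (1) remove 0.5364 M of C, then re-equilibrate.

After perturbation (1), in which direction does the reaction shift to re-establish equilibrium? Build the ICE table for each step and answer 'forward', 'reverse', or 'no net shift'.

Q₀ = 5.8094e-04 vs Keq = 0.1816 ⇒ Q<K, forward
Step 1:
                    C           L           B
  init          3.799     0.05672     0.03891
  Δ           -0.7022      0.7022      0.7022
  eq            3.097      0.7589      0.7411
  solve Keq expr → x = 0.7022; check Q = 0.1816
Then remove 0.5364 M of C.
Step 2:
                    C           L           B
  init           2.56      0.7589      0.7411
  Δ           0.06007    -0.06007    -0.06007
  eq            2.621      0.6988       0.681
  solve Keq expr → x = -0.06007; check Q = 0.1816

Direction: reverse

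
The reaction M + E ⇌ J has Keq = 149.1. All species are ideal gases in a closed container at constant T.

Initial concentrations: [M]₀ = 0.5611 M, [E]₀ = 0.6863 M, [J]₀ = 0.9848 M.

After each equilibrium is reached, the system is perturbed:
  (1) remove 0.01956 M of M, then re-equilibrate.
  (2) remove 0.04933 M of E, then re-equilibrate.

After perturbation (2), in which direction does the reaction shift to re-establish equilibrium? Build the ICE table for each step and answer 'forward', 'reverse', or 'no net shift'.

Q₀ = 2.557 vs Keq = 149.1 ⇒ Q<K, forward
Step 1:
                  M         E         J
  Initial    0.5611    0.6863    0.9848
  Change    -0.5057   -0.5057    0.5057
  Equil     0.05536    0.1806     1.491
  solve Keq expr → x = 0.5057; check Q = 149.1
Then remove 0.01956 M of M.
Step 2:
                  M         E         J
  Initial    0.0358    0.1806     1.491
  Change    0.01484   0.01484  -0.01484
  Equil     0.05065    0.1954     1.476
  solve Keq expr → x = -0.01484; check Q = 149.1
Then remove 0.04933 M of E.
Step 3:
                  M         E         J
  Initial   0.05065    0.1461     1.476
  Change    0.01162   0.01162  -0.01162
  Equil     0.06227    0.1577     1.464
  solve Keq expr → x = -0.01162; check Q = 149.1

Direction: reverse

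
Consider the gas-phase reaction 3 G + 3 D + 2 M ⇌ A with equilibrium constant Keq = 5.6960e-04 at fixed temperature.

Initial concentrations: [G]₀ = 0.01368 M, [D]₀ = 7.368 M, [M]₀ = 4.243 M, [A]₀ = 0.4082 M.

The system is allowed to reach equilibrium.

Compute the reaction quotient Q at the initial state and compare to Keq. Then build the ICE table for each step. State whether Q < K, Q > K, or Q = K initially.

Q₀ = 22.14; Q > K (proceeds reverse)

Q₀ = 22.14 vs Keq = 5.6960e-04 ⇒ Q>K, reverse
Step 1:
                   G          D          M          A
  init       0.01368      7.368      4.243     0.4082
  Δ           0.3645     0.3645      0.243    -0.1215
  eq          0.3782      7.733      4.486     0.2867
  solve Keq expr → x = -0.1215; check Q = 5.6960e-04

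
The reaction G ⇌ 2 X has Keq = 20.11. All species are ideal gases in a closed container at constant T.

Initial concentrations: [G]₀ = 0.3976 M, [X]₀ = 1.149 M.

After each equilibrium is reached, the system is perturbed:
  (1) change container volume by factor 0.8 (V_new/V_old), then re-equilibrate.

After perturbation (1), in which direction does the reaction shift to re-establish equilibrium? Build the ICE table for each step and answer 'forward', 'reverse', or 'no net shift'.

Direction: reverse

Q₀ = 3.32 vs Keq = 20.11 ⇒ Q<K, forward
Step 1:
                   G          X
  Initial     0.3976      1.149
  Change     -0.2593     0.5186
  Equil       0.1383      1.668
  solve Keq expr → x = 0.2593; check Q = 20.11
Then change container volume by factor 0.8 (V_new/V_old).
Step 2:
                   G          X
  Initial     0.1729      2.085
  Change     0.03068   -0.06136
  Equil       0.2035      2.023
  solve Keq expr → x = -0.03068; check Q = 20.11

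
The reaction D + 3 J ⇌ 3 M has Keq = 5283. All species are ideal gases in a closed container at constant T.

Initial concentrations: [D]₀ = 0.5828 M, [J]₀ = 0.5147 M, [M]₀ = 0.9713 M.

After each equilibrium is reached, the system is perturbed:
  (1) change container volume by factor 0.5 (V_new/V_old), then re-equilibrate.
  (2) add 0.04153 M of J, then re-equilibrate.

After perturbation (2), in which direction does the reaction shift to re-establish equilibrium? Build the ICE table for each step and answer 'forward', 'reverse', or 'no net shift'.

Q₀ = 11.53 vs Keq = 5283 ⇒ Q<K, forward
Step 1:
                    D           J           M
  init         0.5828      0.5147      0.9713
  Δ           -0.1369     -0.4108      0.4108
  eq           0.4459      0.1039       1.382
  solve Keq expr → x = 0.1369; check Q = 5283
Then change container volume by factor 0.5 (V_new/V_old).
Step 2:
                    D           J           M
  init         0.8917      0.2078       2.764
  Δ          -0.01322    -0.03966     0.03966
  eq           0.8785      0.1681       2.804
  solve Keq expr → x = 0.01322; check Q = 5283
Then add 0.04153 M of J.
Step 3:
                    D           J           M
  init         0.8785      0.2096       2.804
  Δ           -0.0128    -0.03839     0.03839
  eq           0.8657      0.1712       2.842
  solve Keq expr → x = 0.0128; check Q = 5283

Direction: forward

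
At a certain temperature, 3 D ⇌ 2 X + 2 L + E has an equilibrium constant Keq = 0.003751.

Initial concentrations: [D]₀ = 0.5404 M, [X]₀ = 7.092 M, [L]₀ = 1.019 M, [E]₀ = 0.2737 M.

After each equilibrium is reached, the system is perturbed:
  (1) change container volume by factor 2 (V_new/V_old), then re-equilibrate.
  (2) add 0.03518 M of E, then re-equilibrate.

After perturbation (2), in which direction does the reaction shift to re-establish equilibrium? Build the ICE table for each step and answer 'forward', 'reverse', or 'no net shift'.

Q₀ = 90.58 vs Keq = 0.003751 ⇒ Q>K, reverse
Step 1:
                  D         X         L         E
  Initial    0.5404     7.092     1.019    0.2737
  Change     0.8182   -0.5454   -0.5454   -0.2727
  Equil       1.359     6.547    0.4736 9.7863e-04
  solve Keq expr → x = -0.2727; check Q = 0.003751
Then change container volume by factor 2 (V_new/V_old).
Step 2:
                  D         X         L         E
  Initial    0.6793     3.273    0.2368 4.8931e-04
  Change  -0.004155   0.00277   0.00277  0.001385
  Equil      0.6751     3.276    0.2395  0.001874
  solve Keq expr → x = 0.001385; check Q = 0.003751
Then add 0.03518 M of E.
Step 3:
                  D         X         L         E
  Initial    0.6751     3.276    0.2395   0.03705
  Change    0.09511   -0.0634   -0.0634   -0.0317
  Equil      0.7702     3.213    0.1761  0.005352
  solve Keq expr → x = -0.0317; check Q = 0.003751

Direction: reverse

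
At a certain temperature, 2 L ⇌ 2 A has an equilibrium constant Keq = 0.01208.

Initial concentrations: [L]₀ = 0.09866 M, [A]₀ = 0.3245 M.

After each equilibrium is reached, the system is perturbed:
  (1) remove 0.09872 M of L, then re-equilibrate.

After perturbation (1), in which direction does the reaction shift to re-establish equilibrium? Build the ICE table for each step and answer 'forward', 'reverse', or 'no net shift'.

Q₀ = 10.82 vs Keq = 0.01208 ⇒ Q>K, reverse
Step 1:
                    L           A
  Initial     0.09866      0.3245
  Change       0.2826     -0.2826
  Equil        0.3813      0.0419
  solve Keq expr → x = -0.1413; check Q = 0.01208
Then remove 0.09872 M of L.
Step 2:
                    L           A
  Initial      0.2825      0.0419
  Change     0.009776   -0.009776
  Equil        0.2923     0.03213
  solve Keq expr → x = -0.004888; check Q = 0.01208

Direction: reverse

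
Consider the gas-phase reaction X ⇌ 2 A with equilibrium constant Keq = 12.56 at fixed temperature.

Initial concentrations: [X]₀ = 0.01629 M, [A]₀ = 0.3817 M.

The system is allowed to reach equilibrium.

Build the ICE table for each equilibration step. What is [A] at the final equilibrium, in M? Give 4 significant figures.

[A]_eq = 0.3901 M

Q₀ = 8.944 vs Keq = 12.56 ⇒ Q<K, forward
Step 1:
                  X         A
  I         0.01629    0.3817
  C       -0.004177  0.008354
  E         0.01211    0.3901
  solve Keq expr → x = 0.004177; check Q = 12.56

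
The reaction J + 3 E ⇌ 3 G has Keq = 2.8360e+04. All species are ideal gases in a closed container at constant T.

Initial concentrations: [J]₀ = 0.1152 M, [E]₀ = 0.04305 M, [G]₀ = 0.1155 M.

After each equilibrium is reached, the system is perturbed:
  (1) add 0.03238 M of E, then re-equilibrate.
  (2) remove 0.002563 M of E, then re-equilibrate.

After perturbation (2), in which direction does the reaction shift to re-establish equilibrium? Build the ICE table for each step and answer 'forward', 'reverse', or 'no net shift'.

Q₀ = 167.6 vs Keq = 2.8360e+04 ⇒ Q<K, forward
Step 1:
                    J           E           G
  Initial      0.1152     0.04305      0.1155
  Change     -0.01091    -0.03272     0.03272
  Equil        0.1043     0.01033      0.1482
  solve Keq expr → x = 0.01091; check Q = 2.8360e+04
Then add 0.03238 M of E.
Step 2:
                    J           E           G
  Initial      0.1043     0.04271      0.1482
  Change    -0.009959    -0.02988     0.02988
  Equil       0.09433     0.01283      0.1781
  solve Keq expr → x = 0.009959; check Q = 2.8360e+04
Then remove 0.002563 M of E.
Step 3:
                    J           E           G
  Initial     0.09433     0.01027      0.1781
  Change   7.8605e-04    0.002358   -0.002358
  Equil       0.09512     0.01262      0.1757
  solve Keq expr → x = -7.8605e-04; check Q = 2.8360e+04

Direction: reverse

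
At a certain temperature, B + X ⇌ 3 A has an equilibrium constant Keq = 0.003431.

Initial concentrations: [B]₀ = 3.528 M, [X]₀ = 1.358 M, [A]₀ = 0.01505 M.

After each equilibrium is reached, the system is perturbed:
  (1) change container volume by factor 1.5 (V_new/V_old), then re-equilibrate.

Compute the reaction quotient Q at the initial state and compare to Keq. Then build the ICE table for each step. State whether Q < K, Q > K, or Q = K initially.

Q₀ = 7.1151e-07; Q < K (proceeds forward)

Q₀ = 7.1151e-07 vs Keq = 0.003431 ⇒ Q<K, forward
Step 1:
                  B         X         A
  Initial     3.528     1.358   0.01505
  Change   -0.07748  -0.07748    0.2324
  Equil       3.451     1.281    0.2475
  solve Keq expr → x = 0.07748; check Q = 0.003431
Then change container volume by factor 1.5 (V_new/V_old).
Step 2:
                  B         X         A
  Initial       2.3    0.8537     0.165
  Change  -0.007699 -0.007699    0.0231
  Equil       2.293     0.846    0.1881
  solve Keq expr → x = 0.007699; check Q = 0.003431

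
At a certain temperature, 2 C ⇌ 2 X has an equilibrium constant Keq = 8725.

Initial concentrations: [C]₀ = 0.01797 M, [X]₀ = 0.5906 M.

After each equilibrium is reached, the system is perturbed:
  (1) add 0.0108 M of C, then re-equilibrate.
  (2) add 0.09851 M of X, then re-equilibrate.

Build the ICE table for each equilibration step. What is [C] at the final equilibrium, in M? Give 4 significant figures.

Q₀ = 1080 vs Keq = 8725 ⇒ Q<K, forward
Step 1:
                   C          X
  init       0.01797     0.5906
  Δ         -0.01152    0.01152
  eq        0.006446     0.6021
  solve Keq expr → x = 0.005762; check Q = 8725
Then add 0.0108 M of C.
Step 2:
                   C          X
  init       0.01725     0.6021
  Δ         -0.01069    0.01069
  eq        0.006561     0.6128
  solve Keq expr → x = 0.005343; check Q = 8725
Then add 0.09851 M of X.
Step 3:
                   C          X
  init      0.006561     0.7113
  Δ         0.001043  -0.001043
  eq        0.007604     0.7103
  solve Keq expr → x = -5.2173e-04; check Q = 8725

[C]_eq = 0.007604 M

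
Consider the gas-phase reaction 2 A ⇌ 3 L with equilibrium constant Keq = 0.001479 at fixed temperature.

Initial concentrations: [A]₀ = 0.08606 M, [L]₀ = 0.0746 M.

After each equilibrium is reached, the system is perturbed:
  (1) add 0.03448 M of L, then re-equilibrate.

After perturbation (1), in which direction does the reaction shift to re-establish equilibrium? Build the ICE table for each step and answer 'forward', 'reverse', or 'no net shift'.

Direction: reverse

Q₀ = 0.05605 vs Keq = 0.001479 ⇒ Q>K, reverse
Step 1:
                   A          L
  Initial    0.08606     0.0746
  Change      0.0315   -0.04726
  Equil       0.1176    0.02734
  solve Keq expr → x = -0.01575; check Q = 0.001479
Then add 0.03448 M of L.
Step 2:
                   A          L
  Initial     0.1176    0.06182
  Change     0.02089   -0.03133
  Equil       0.1385    0.03049
  solve Keq expr → x = -0.01044; check Q = 0.001479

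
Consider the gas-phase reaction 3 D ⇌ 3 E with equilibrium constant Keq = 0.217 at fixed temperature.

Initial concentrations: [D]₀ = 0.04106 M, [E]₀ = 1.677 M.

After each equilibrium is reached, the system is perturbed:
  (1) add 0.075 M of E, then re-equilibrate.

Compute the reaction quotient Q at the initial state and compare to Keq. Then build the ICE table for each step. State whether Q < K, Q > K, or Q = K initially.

Q₀ = 6.8131e+04; Q > K (proceeds reverse)

Q₀ = 6.8131e+04 vs Keq = 0.217 ⇒ Q>K, reverse
Step 1:
                  D         E
  I         0.04106     1.677
  C           1.032    -1.032
  E           1.073    0.6449
  solve Keq expr → x = -0.344; check Q = 0.217
Then add 0.075 M of E.
Step 2:
                  D         E
  I           1.073    0.7199
  C         0.04685  -0.04685
  E            1.12     0.673
  solve Keq expr → x = -0.01562; check Q = 0.217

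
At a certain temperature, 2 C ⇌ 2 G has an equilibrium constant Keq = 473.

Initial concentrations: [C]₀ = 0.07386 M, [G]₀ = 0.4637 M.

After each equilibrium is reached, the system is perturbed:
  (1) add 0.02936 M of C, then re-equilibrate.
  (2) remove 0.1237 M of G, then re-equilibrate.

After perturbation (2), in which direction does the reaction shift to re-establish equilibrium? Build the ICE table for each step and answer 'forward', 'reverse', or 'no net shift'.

Direction: forward

Q₀ = 39.41 vs Keq = 473 ⇒ Q<K, forward
Step 1:
                    C           G
  I           0.07386      0.4637
  C          -0.05023     0.05023
  E           0.02363      0.5139
  solve Keq expr → x = 0.02511; check Q = 473
Then add 0.02936 M of C.
Step 2:
                    C           G
  I           0.05299      0.5139
  C          -0.02807     0.02807
  E           0.02492       0.542
  solve Keq expr → x = 0.01403; check Q = 473
Then remove 0.1237 M of G.
Step 3:
                    C           G
  I           0.02492      0.4183
  C         -0.005438    0.005438
  E           0.01948      0.4237
  solve Keq expr → x = 0.002719; check Q = 473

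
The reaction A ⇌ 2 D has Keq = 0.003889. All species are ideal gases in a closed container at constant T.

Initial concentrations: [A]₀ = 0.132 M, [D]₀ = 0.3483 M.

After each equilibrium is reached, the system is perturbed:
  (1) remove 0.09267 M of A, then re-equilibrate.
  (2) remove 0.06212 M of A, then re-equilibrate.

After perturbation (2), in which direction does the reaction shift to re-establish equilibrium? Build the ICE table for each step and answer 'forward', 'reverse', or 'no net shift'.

Direction: reverse

Q₀ = 0.919 vs Keq = 0.003889 ⇒ Q>K, reverse
Step 1:
                    A           D
  I             0.132      0.3483
  C            0.1574     -0.3148
  E            0.2894     0.03355
  solve Keq expr → x = -0.1574; check Q = 0.003889
Then remove 0.09267 M of A.
Step 2:
                    A           D
  I            0.1967     0.03355
  C          0.002845   -0.005689
  E            0.1996     0.02786
  solve Keq expr → x = -0.002845; check Q = 0.003889
Then remove 0.06212 M of A.
Step 3:
                    A           D
  I            0.1374     0.02786
  C          0.002274   -0.004549
  E            0.1397     0.02331
  solve Keq expr → x = -0.002274; check Q = 0.003889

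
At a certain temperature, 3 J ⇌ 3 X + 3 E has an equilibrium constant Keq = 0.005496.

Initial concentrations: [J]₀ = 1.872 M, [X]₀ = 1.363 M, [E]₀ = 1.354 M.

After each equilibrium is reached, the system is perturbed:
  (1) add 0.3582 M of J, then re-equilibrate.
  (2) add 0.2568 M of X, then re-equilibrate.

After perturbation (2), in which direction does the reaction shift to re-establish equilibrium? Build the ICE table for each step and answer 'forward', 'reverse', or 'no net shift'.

Q₀ = 0.9581 vs Keq = 0.005496 ⇒ Q>K, reverse
Step 1:
                  J         X         E
  I           1.872     1.363     1.354
  C          0.6865   -0.6865   -0.6865
  E           2.559    0.6765    0.6675
  solve Keq expr → x = -0.2288; check Q = 0.005496
Then add 0.3582 M of J.
Step 2:
                  J         X         E
  I           2.917    0.6765    0.6675
  C         -0.0405    0.0405    0.0405
  E           2.876     0.717     0.708
  solve Keq expr → x = 0.0135; check Q = 0.005496
Then add 0.2568 M of X.
Step 3:
                  J         X         E
  I           2.876    0.9738     0.708
  C          0.1036   -0.1036   -0.1036
  E            2.98    0.8701    0.6043
  solve Keq expr → x = -0.03454; check Q = 0.005496

Direction: reverse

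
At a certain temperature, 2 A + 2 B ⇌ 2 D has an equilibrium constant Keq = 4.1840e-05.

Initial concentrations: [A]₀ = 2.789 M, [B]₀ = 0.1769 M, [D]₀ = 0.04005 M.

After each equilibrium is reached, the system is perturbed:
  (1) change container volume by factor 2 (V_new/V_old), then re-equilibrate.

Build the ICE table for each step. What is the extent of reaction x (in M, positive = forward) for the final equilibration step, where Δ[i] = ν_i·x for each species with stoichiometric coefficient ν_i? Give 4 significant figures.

Q₀ = 0.006589 vs Keq = 4.1840e-05 ⇒ Q>K, reverse
Step 1:
                   A          B          D
  init         2.789     0.1769    0.04005
  Δ          0.03616    0.03616   -0.03616
  eq           2.825     0.2131   0.003893
  solve Keq expr → x = -0.01808; check Q = 4.1840e-05
Then change container volume by factor 2 (V_new/V_old).
Step 2:
                   A          B          D
  init         1.413     0.1065   0.001947
  Δ       9.6388e-04 9.6388e-04 -9.6388e-04
  eq           1.414     0.1075 9.8284e-04
  solve Keq expr → x = -4.8194e-04; check Q = 4.1840e-05

x = -4.8194e-04 M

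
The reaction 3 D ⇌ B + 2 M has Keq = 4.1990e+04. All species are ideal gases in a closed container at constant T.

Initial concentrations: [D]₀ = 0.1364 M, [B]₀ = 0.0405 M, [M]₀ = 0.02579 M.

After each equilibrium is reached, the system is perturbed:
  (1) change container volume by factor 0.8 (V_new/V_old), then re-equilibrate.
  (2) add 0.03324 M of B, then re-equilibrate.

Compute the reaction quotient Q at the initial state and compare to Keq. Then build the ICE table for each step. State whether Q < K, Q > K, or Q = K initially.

Q₀ = 0.01061; Q < K (proceeds forward)

Q₀ = 0.01061 vs Keq = 4.1990e+04 ⇒ Q<K, forward
Step 1:
                   D          B          M
  init        0.1364     0.0405    0.02579
  Δ          -0.1334    0.04447    0.08894
  eq        0.002987    0.08497     0.1147
  solve Keq expr → x = 0.04447; check Q = 4.1990e+04
Then change container volume by factor 0.8 (V_new/V_old).
Step 2:
                   D          B          M
  init      0.003733     0.1062     0.1434
  Δ                0          0          0
  eq        0.003733     0.1062     0.1434
  solve Keq expr → x = 0; check Q = 4.1990e+04
Then add 0.03324 M of B.
Step 3:
                   D          B          M
  init      0.003733     0.1395     0.1434
  Δ       3.4911e-04 -1.1637e-04 -2.3274e-04
  eq        0.004082     0.1393     0.1432
  solve Keq expr → x = -1.1637e-04; check Q = 4.1990e+04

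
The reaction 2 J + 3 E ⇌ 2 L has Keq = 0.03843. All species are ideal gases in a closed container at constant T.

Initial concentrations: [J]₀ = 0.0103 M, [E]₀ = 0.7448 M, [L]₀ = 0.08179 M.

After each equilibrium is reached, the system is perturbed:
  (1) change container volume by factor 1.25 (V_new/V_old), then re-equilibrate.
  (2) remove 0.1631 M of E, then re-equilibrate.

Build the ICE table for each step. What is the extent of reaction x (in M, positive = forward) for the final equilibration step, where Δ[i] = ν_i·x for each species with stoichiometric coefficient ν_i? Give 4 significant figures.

Q₀ = 152.6 vs Keq = 0.03843 ⇒ Q>K, reverse
Step 1:
                    J           E           L
  Initial      0.0103      0.7448     0.08179
  Change      0.06954      0.1043    -0.06954
  Equil       0.07984      0.8491     0.01225
  solve Keq expr → x = -0.03477; check Q = 0.03843
Then change container volume by factor 1.25 (V_new/V_old).
Step 2:
                    J           E           L
  Initial     0.06387      0.6793    0.009797
  Change     0.002458    0.003687   -0.002458
  Equil       0.06633       0.683     0.00734
  solve Keq expr → x = -0.001229; check Q = 0.03843
Then remove 0.1631 M of E.
Step 3:
                    J           E           L
  Initial     0.06633      0.5199     0.00734
  Change     0.002251    0.003376   -0.002251
  Equil       0.06858      0.5233    0.005089
  solve Keq expr → x = -0.001125; check Q = 0.03843

x = -0.001125 M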